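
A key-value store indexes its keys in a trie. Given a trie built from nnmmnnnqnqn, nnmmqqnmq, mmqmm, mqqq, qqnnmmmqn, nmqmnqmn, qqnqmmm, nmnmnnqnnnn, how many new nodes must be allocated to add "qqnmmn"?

3

Walking "qqnmmn" from the root, the first 3 characters ("qqn") follow existing edges; "m" is the first miss.
Each of the 3 remaining characters creates one node.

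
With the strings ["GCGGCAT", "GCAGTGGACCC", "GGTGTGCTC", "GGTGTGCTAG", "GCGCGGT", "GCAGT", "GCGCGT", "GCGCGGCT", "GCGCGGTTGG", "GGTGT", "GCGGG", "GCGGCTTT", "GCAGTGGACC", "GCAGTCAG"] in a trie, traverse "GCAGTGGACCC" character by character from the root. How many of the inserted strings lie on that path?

3

Traverse "GCAGTGGACCC" character by character; count nodes along the way that are marked as word ends.
Prefixes of the query that are stored words: "GCAGT", "GCAGTGGACC", "GCAGTGGACCC"
Count: 3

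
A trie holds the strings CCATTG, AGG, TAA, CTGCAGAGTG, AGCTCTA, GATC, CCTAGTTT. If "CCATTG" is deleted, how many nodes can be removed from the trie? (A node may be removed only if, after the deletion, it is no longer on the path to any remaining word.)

4

After clearing the end-marker at "CCATTG", prune upward until reaching a node still needed by another word.
The suffix "ATTG" (4 nodes) is used only by "CCATTG"; the node for "CC" still has the child "T", so pruning stops there.
Nodes removed: 4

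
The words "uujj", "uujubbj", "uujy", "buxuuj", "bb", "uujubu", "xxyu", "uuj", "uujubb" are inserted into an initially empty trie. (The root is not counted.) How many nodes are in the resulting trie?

21

Trie structure (* marks end of a word):
(root)
├─ b
│  ├─ b *
│  └─ u
│     └─ x
│        └─ u
│           └─ u
│              └─ j *
├─ u
│  └─ u
│     └─ j *
│        ├─ j *
│        ├─ u
│        │  └─ b
│        │     ├─ b *
│        │     │  └─ j *
│        │     └─ u *
│        └─ y *
└─ x
   └─ x
      └─ y
         └─ u *
Counting every labelled node above: 21.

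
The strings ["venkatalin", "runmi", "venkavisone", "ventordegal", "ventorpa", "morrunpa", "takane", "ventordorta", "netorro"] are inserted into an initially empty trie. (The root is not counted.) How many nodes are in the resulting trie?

56

Insert word by word; a character creates a node only if that edge doesn't already exist:
  "venkatalin" → 10 new (v, e, n, k, a, t, a, l, i, n)
  "runmi" → 5 new (r, u, n, m, i)
  "venkavisone" → prefix "venka" already present; 6 new (v, i, s, o, n, e)
  "ventordegal" → prefix "ven" already present; 8 new (t, o, r, d, e, g, a, l)
  "ventorpa" → prefix "ventor" already present; 2 new (p, a)
  "morrunpa" → 8 new (m, o, r, r, u, n, p, a)
  "takane" → 6 new (t, a, k, a, n, e)
  "ventordorta" → prefix "ventord" already present; 4 new (o, r, t, a)
  "netorro" → 7 new (n, e, t, o, r, r, o)
Total nodes = 10 + 5 + 6 + 8 + 2 + 8 + 6 + 4 + 7 = 56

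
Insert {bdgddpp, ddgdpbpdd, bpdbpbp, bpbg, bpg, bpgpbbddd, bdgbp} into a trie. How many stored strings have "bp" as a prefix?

4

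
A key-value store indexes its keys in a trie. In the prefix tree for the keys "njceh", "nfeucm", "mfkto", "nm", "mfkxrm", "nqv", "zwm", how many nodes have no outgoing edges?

A leaf is a node with no children — equivalently, the end of a word that is not a proper prefix of any other stored word.
Those words: "mfkto", "mfkxrm", "nfeucm", "njceh", "nm", "nqv", "zwm"
Leaf count: 7

7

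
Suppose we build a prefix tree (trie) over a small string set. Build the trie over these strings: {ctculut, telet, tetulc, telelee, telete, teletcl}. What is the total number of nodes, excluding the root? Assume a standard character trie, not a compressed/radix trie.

Insert word by word; a character creates a node only if that edge doesn't already exist:
  "ctculut" → 7 new (c, t, c, u, l, u, t)
  "telet" → 5 new (t, e, l, e, t)
  "tetulc" → prefix "te" already present; 4 new (t, u, l, c)
  "telelee" → prefix "tele" already present; 3 new (l, e, e)
  "telete" → prefix "telet" already present; 1 new (e)
  "teletcl" → prefix "telet" already present; 2 new (c, l)
Total nodes = 7 + 5 + 4 + 3 + 1 + 2 = 22

22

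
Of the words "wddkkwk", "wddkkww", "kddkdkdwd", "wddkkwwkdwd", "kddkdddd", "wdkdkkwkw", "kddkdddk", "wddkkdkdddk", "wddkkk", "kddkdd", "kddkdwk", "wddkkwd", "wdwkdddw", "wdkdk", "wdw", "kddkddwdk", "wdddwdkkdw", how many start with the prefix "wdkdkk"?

1

Filter for entries beginning with "wdkdkk":
Matches: "wdkdkkwkw"
Count: 1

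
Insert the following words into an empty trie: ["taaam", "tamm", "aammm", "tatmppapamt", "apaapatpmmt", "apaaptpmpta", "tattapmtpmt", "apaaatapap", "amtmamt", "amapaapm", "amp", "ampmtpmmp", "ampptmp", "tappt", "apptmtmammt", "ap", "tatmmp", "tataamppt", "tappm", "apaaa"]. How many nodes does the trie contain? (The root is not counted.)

Trace insertions, counting only characters that open a new branch:
  "taaam" → 5 new (t, a, a, a, m)
  "tamm" → prefix "ta" already present; 2 new (m, m)
  "aammm" → 5 new (a, a, m, m, m)
  "tatmppapamt" → prefix "ta" already present; 9 new (t, m, p, p, a, p, a, m, t)
  "apaapatpmmt" → prefix "a" already present; 10 new (p, a, a, p, a, t, p, m, m, t)
  "apaaptpmpta" → prefix "apaap" already present; 6 new (t, p, m, p, t, a)
  "tattapmtpmt" → prefix "tat" already present; 8 new (t, a, p, m, t, p, m, t)
  "apaaatapap" → prefix "apaa" already present; 6 new (a, t, a, p, a, p)
  "amtmamt" → prefix "a" already present; 6 new (m, t, m, a, m, t)
  "amapaapm" → prefix "am" already present; 6 new (a, p, a, a, p, m)
  "amp" → prefix "am" already present; 1 new (p)
  "ampmtpmmp" → prefix "amp" already present; 6 new (m, t, p, m, m, p)
  "ampptmp" → prefix "amp" already present; 4 new (p, t, m, p)
  "tappt" → prefix "ta" already present; 3 new (p, p, t)
  "apptmtmammt" → prefix "ap" already present; 9 new (p, t, m, t, m, a, m, m, t)
  "ap" → prefix "ap" already present; 0 new (none)
  "tatmmp" → prefix "tatm" already present; 2 new (m, p)
  "tataamppt" → prefix "tat" already present; 6 new (a, a, m, p, p, t)
  "tappm" → prefix "tapp" already present; 1 new (m)
  "apaaa" → prefix "apaaa" already present; 0 new (none)
Total nodes = 5 + 2 + 5 + 9 + 10 + 6 + 8 + 6 + 6 + 6 + 1 + 6 + 4 + 3 + 9 + 0 + 2 + 6 + 1 + 0 = 95

95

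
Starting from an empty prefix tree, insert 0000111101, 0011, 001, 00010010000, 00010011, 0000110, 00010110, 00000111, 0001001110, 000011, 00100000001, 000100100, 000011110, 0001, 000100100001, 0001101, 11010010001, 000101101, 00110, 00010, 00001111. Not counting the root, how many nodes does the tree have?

56

Insert word by word; a character creates a node only if that edge doesn't already exist:
  "0000111101" → 10 new (0, 0, 0, 0, 1, 1, 1, 1, 0, 1)
  "0011" → prefix "00" already present; 2 new (1, 1)
  "001" → prefix "001" already present; 0 new (none)
  "00010010000" → prefix "000" already present; 8 new (1, 0, 0, 1, 0, 0, 0, 0)
  "00010011" → prefix "0001001" already present; 1 new (1)
  "0000110" → prefix "000011" already present; 1 new (0)
  "00010110" → prefix "00010" already present; 3 new (1, 1, 0)
  "00000111" → prefix "0000" already present; 4 new (0, 1, 1, 1)
  "0001001110" → prefix "00010011" already present; 2 new (1, 0)
  "000011" → prefix "000011" already present; 0 new (none)
  "00100000001" → prefix "001" already present; 8 new (0, 0, 0, 0, 0, 0, 0, 1)
  "000100100" → prefix "000100100" already present; 0 new (none)
  "000011110" → prefix "000011110" already present; 0 new (none)
  "0001" → prefix "0001" already present; 0 new (none)
  "000100100001" → prefix "00010010000" already present; 1 new (1)
  "0001101" → prefix "0001" already present; 3 new (1, 0, 1)
  "11010010001" → 11 new (1, 1, 0, 1, 0, 0, 1, 0, 0, 0, 1)
  "000101101" → prefix "00010110" already present; 1 new (1)
  "00110" → prefix "0011" already present; 1 new (0)
  "00010" → prefix "00010" already present; 0 new (none)
  "00001111" → prefix "00001111" already present; 0 new (none)
Total nodes = 10 + 2 + 0 + 8 + 1 + 1 + 3 + 4 + 2 + 0 + 8 + 0 + 0 + 0 + 1 + 3 + 11 + 1 + 1 + 0 + 0 = 56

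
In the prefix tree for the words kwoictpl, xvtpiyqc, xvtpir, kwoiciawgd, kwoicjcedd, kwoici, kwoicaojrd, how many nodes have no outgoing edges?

A leaf is a node with no children — equivalently, the end of a word that is not a proper prefix of any other stored word.
Those words: "kwoicaojrd", "kwoiciawgd", "kwoicjcedd", "kwoictpl", "xvtpir", "xvtpiyqc"
Leaf count: 6

6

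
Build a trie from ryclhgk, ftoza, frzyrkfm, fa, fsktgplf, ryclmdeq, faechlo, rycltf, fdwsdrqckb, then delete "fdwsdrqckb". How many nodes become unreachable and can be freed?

Walk "fdwsdrqckb" from the leaf back toward the root, removing each node that no remaining word uses.
The suffix "dwsdrqckb" (9 nodes) is used only by "fdwsdrqckb"; the node for "f" still has the child "t", so pruning stops there.
Nodes removed: 9

9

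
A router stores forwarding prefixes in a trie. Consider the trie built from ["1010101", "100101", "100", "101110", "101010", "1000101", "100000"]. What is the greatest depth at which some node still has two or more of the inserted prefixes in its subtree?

Equivalently: take the maximum, over all pairs, of their longest common prefix length.
e.g. "101010" and "1010101" share the prefix "101010" of length 6; no pair shares a longer one.
Longest shared-prefix length: 6

6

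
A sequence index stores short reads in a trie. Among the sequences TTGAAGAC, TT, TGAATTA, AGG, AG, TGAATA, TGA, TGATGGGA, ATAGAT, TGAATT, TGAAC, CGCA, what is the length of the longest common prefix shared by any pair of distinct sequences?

Equivalently: take the maximum, over all pairs, of their longest common prefix length.
"TGAATT" and "TGAATTA" agree on "TGAATT" (6 characters) before diverging; nothing deeper is shared.
Longest shared-prefix length: 6

6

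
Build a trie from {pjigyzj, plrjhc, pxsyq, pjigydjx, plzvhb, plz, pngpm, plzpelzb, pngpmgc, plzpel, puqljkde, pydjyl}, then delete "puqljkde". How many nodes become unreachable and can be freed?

7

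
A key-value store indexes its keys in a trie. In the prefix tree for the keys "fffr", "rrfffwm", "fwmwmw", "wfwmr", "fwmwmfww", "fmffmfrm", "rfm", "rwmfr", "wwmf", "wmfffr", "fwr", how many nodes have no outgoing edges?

11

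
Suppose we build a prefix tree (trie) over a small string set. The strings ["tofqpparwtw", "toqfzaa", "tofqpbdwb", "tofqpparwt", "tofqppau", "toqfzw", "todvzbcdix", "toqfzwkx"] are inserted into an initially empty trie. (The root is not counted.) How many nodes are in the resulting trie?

32

Insert word by word; a character creates a node only if that edge doesn't already exist:
  "tofqpparwtw" → 11 new (t, o, f, q, p, p, a, r, w, t, w)
  "toqfzaa" → prefix "to" already present; 5 new (q, f, z, a, a)
  "tofqpbdwb" → prefix "tofqp" already present; 4 new (b, d, w, b)
  "tofqpparwt" → prefix "tofqpparwt" already present; 0 new (none)
  "tofqppau" → prefix "tofqppa" already present; 1 new (u)
  "toqfzw" → prefix "toqfz" already present; 1 new (w)
  "todvzbcdix" → prefix "to" already present; 8 new (d, v, z, b, c, d, i, x)
  "toqfzwkx" → prefix "toqfzw" already present; 2 new (k, x)
Total nodes = 11 + 5 + 4 + 0 + 1 + 1 + 8 + 2 = 32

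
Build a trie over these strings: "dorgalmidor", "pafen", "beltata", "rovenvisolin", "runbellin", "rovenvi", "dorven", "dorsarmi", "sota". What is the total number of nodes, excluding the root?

55

Trace insertions, counting only characters that open a new branch:
  "dorgalmidor" → 11 new (d, o, r, g, a, l, m, i, d, o, r)
  "pafen" → 5 new (p, a, f, e, n)
  "beltata" → 7 new (b, e, l, t, a, t, a)
  "rovenvisolin" → 12 new (r, o, v, e, n, v, i, s, o, l, i, n)
  "runbellin" → prefix "r" already present; 8 new (u, n, b, e, l, l, i, n)
  "rovenvi" → prefix "rovenvi" already present; 0 new (none)
  "dorven" → prefix "dor" already present; 3 new (v, e, n)
  "dorsarmi" → prefix "dor" already present; 5 new (s, a, r, m, i)
  "sota" → 4 new (s, o, t, a)
Total nodes = 11 + 5 + 7 + 12 + 8 + 0 + 3 + 5 + 4 = 55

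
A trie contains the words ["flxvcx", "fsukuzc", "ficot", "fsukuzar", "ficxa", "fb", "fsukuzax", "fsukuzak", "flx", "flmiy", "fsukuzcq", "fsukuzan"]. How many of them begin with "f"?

12

Traverse to the node for "f", then collect every word in that subtree.
Words under "f": fb, ficot, ficxa, flmiy, flx, flxvcx, fsukuzak, fsukuzan, fsukuzar, fsukuzax, fsukuzc, fsukuzcq
Count: 12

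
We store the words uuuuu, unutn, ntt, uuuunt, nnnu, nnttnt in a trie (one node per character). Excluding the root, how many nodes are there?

21

Trie structure (* marks end of a word):
(root)
├─ n
│  ├─ n
│  │  ├─ n
│  │  │  └─ u *
│  │  └─ t
│  │     └─ t
│  │        └─ n
│  │           └─ t *
│  └─ t
│     └─ t *
└─ u
   ├─ n
   │  └─ u
   │     └─ t
   │        └─ n *
   └─ u
      └─ u
         └─ u
            ├─ n
            │  └─ t *
            └─ u *
Counting every labelled node above: 21.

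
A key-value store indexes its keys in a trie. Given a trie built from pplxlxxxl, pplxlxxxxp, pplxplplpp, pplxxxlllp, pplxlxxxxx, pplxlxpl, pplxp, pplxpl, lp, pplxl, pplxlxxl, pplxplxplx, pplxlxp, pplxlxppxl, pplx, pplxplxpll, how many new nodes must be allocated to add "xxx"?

3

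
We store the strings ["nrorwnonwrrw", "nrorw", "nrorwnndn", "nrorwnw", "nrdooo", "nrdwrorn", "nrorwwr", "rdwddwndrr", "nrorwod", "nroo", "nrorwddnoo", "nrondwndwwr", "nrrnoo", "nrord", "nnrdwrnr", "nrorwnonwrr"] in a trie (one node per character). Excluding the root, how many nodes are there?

Insert word by word; a character creates a node only if that edge doesn't already exist:
  "nrorwnonwrrw" → 12 new (n, r, o, r, w, n, o, n, w, r, r, w)
  "nrorw" → prefix "nrorw" already present; 0 new (none)
  "nrorwnndn" → prefix "nrorwn" already present; 3 new (n, d, n)
  "nrorwnw" → prefix "nrorwn" already present; 1 new (w)
  "nrdooo" → prefix "nr" already present; 4 new (d, o, o, o)
  "nrdwrorn" → prefix "nrd" already present; 5 new (w, r, o, r, n)
  "nrorwwr" → prefix "nrorw" already present; 2 new (w, r)
  "rdwddwndrr" → 10 new (r, d, w, d, d, w, n, d, r, r)
  "nrorwod" → prefix "nrorw" already present; 2 new (o, d)
  "nroo" → prefix "nro" already present; 1 new (o)
  "nrorwddnoo" → prefix "nrorw" already present; 5 new (d, d, n, o, o)
  "nrondwndwwr" → prefix "nro" already present; 8 new (n, d, w, n, d, w, w, r)
  "nrrnoo" → prefix "nr" already present; 4 new (r, n, o, o)
  "nrord" → prefix "nror" already present; 1 new (d)
  "nnrdwrnr" → prefix "n" already present; 7 new (n, r, d, w, r, n, r)
  "nrorwnonwrr" → prefix "nrorwnonwrr" already present; 0 new (none)
Total nodes = 12 + 0 + 3 + 1 + 4 + 5 + 2 + 10 + 2 + 1 + 5 + 8 + 4 + 1 + 7 + 0 = 65

65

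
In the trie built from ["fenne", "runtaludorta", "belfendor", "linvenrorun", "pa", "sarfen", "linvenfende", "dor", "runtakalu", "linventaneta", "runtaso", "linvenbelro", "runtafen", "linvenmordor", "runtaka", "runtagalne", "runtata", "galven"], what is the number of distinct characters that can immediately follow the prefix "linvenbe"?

Follow the path "linvenbe" to its node, then look at its outgoing edges.
Distinct next characters after "linvenbe": l.
That node has 1 child edge.

1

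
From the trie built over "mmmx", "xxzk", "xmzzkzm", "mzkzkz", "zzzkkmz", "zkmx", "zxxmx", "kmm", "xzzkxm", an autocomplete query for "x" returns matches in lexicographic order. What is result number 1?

xmzzkzm

Words with prefix "x", in lexicographic order: "xmzzkzm", "xxzk", "xzzkxm"
Position 1: xmzzkzm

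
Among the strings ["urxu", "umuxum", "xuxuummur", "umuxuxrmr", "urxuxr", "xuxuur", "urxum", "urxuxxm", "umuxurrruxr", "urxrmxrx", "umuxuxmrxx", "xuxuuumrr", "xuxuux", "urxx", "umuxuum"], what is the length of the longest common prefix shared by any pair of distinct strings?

6

Look for the deepest trie node that still has at least two words in its subtree.
e.g. "umuxuxmrxx" and "umuxuxrmr" share the prefix "umuxux" of length 6; no pair shares a longer one.
Longest shared-prefix length: 6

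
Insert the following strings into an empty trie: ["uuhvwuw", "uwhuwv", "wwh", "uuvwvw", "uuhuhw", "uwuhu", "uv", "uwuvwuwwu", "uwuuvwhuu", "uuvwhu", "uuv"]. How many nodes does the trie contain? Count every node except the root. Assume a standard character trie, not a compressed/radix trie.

40

For each word, the new-node count is its length minus the longest prefix already in the trie:
  "uuhvwuw" → 7 new (u, u, h, v, w, u, w)
  "uwhuwv" → prefix "u" already present; 5 new (w, h, u, w, v)
  "wwh" → 3 new (w, w, h)
  "uuvwvw" → prefix "uu" already present; 4 new (v, w, v, w)
  "uuhuhw" → prefix "uuh" already present; 3 new (u, h, w)
  "uwuhu" → prefix "uw" already present; 3 new (u, h, u)
  "uv" → prefix "u" already present; 1 new (v)
  "uwuvwuwwu" → prefix "uwu" already present; 6 new (v, w, u, w, w, u)
  "uwuuvwhuu" → prefix "uwu" already present; 6 new (u, v, w, h, u, u)
  "uuvwhu" → prefix "uuvw" already present; 2 new (h, u)
  "uuv" → prefix "uuv" already present; 0 new (none)
Total nodes = 7 + 5 + 3 + 4 + 3 + 3 + 1 + 6 + 6 + 2 + 0 = 40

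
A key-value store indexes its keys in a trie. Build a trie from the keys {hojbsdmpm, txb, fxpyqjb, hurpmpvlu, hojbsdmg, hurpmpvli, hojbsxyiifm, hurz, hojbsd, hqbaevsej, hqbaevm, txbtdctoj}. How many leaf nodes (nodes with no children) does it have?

10

A leaf is a node with no children — equivalently, the end of a word that is not a proper prefix of any other stored word.
Those words: "fxpyqjb", "hojbsdmg", "hojbsdmpm", "hojbsxyiifm", "hqbaevm", "hqbaevsej", "hurpmpvli", "hurpmpvlu", "hurz", "txbtdctoj"
Leaf count: 10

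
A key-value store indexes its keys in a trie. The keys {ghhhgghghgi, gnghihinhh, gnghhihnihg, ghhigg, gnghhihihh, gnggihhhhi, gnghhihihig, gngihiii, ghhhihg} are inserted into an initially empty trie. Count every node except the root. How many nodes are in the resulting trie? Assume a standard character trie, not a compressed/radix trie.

50

Insert word by word; a character creates a node only if that edge doesn't already exist:
  "ghhhgghghgi" → 11 new (g, h, h, h, g, g, h, g, h, g, i)
  "gnghihinhh" → prefix "g" already present; 9 new (n, g, h, i, h, i, n, h, h)
  "gnghhihnihg" → prefix "gngh" already present; 7 new (h, i, h, n, i, h, g)
  "ghhigg" → prefix "ghh" already present; 3 new (i, g, g)
  "gnghhihihh" → prefix "gnghhih" already present; 3 new (i, h, h)
  "gnggihhhhi" → prefix "gng" already present; 7 new (g, i, h, h, h, h, i)
  "gnghhihihig" → prefix "gnghhihih" already present; 2 new (i, g)
  "gngihiii" → prefix "gng" already present; 5 new (i, h, i, i, i)
  "ghhhihg" → prefix "ghhh" already present; 3 new (i, h, g)
Total nodes = 11 + 9 + 7 + 3 + 3 + 7 + 2 + 5 + 3 = 50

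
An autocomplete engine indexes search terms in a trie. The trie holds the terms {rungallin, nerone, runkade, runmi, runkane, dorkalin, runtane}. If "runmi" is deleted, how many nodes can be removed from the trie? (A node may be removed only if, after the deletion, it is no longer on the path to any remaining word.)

Walk "runmi" from the leaf back toward the root, removing each node that no remaining word uses.
The suffix "mi" (2 nodes) is used only by "runmi"; the node for "run" still has the child "g", so pruning stops there.
Nodes removed: 2

2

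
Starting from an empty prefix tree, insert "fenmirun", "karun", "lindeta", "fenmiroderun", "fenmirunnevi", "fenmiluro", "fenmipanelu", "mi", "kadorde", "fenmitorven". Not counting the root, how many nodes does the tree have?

53

For each word, the new-node count is its length minus the longest prefix already in the trie:
  "fenmirun" → 8 new (f, e, n, m, i, r, u, n)
  "karun" → 5 new (k, a, r, u, n)
  "lindeta" → 7 new (l, i, n, d, e, t, a)
  "fenmiroderun" → prefix "fenmir" already present; 6 new (o, d, e, r, u, n)
  "fenmirunnevi" → prefix "fenmirun" already present; 4 new (n, e, v, i)
  "fenmiluro" → prefix "fenmi" already present; 4 new (l, u, r, o)
  "fenmipanelu" → prefix "fenmi" already present; 6 new (p, a, n, e, l, u)
  "mi" → 2 new (m, i)
  "kadorde" → prefix "ka" already present; 5 new (d, o, r, d, e)
  "fenmitorven" → prefix "fenmi" already present; 6 new (t, o, r, v, e, n)
Total nodes = 8 + 5 + 7 + 6 + 4 + 4 + 6 + 2 + 5 + 6 = 53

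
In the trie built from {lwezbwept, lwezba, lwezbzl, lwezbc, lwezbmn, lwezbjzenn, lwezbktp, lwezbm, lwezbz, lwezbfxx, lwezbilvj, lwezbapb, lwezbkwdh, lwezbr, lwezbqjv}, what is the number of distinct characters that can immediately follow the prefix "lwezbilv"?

1

Follow the path "lwezbilv" to its node, then look at its outgoing edges.
Characters that immediately follow "lwezbilv" among the stored strings: {j}.
That node has 1 child edge.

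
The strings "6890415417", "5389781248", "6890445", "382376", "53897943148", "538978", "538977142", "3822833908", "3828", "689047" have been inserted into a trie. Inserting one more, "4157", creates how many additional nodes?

4

No existing word starts with "4", so every character of "4157" needs a new node.
4 − 0 = 4 new nodes.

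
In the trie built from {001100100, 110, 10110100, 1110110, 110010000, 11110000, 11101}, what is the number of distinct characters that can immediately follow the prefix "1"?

2

Follow the path "1" to its node, then look at its outgoing edges.
Characters that immediately follow "1" among the stored strings: {0, 1}.
That node has 2 child edges.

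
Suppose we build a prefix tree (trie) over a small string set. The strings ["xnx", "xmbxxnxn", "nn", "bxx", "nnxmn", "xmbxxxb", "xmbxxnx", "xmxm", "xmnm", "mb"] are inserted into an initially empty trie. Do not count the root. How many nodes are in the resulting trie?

26

For each word, the new-node count is its length minus the longest prefix already in the trie:
  "xnx" → 3 new (x, n, x)
  "xmbxxnxn" → prefix "x" already present; 7 new (m, b, x, x, n, x, n)
  "nn" → 2 new (n, n)
  "bxx" → 3 new (b, x, x)
  "nnxmn" → prefix "nn" already present; 3 new (x, m, n)
  "xmbxxxb" → prefix "xmbxx" already present; 2 new (x, b)
  "xmbxxnx" → prefix "xmbxxnx" already present; 0 new (none)
  "xmxm" → prefix "xm" already present; 2 new (x, m)
  "xmnm" → prefix "xm" already present; 2 new (n, m)
  "mb" → 2 new (m, b)
Total nodes = 3 + 7 + 2 + 3 + 3 + 2 + 0 + 2 + 2 + 2 = 26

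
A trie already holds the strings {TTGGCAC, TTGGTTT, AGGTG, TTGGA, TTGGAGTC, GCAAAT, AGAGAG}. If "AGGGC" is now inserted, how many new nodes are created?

Walking "AGGGC" from the root, the first 3 characters ("AGG") follow existing edges; "G" is the first miss.
New nodes needed: |"AGGGC"| − 3 = 5 − 3 = 2.

2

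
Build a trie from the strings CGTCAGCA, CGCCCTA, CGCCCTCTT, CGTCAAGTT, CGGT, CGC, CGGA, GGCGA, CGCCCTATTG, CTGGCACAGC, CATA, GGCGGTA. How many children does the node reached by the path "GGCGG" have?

1

Follow the path "GGCGG" to its node, then look at its outgoing edges.
Characters that immediately follow "GGCGG" among the stored strings: {T}.
That node has 1 child edge.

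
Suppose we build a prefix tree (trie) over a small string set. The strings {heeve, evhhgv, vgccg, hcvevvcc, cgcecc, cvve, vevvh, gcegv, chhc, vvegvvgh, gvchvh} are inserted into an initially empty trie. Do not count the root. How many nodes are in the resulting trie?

Insert word by word; a character creates a node only if that edge doesn't already exist:
  "heeve" → 5 new (h, e, e, v, e)
  "evhhgv" → 6 new (e, v, h, h, g, v)
  "vgccg" → 5 new (v, g, c, c, g)
  "hcvevvcc" → prefix "h" already present; 7 new (c, v, e, v, v, c, c)
  "cgcecc" → 6 new (c, g, c, e, c, c)
  "cvve" → prefix "c" already present; 3 new (v, v, e)
  "vevvh" → prefix "v" already present; 4 new (e, v, v, h)
  "gcegv" → 5 new (g, c, e, g, v)
  "chhc" → prefix "c" already present; 3 new (h, h, c)
  "vvegvvgh" → prefix "v" already present; 7 new (v, e, g, v, v, g, h)
  "gvchvh" → prefix "g" already present; 5 new (v, c, h, v, h)
Total nodes = 5 + 6 + 5 + 7 + 6 + 3 + 4 + 5 + 3 + 7 + 5 = 56

56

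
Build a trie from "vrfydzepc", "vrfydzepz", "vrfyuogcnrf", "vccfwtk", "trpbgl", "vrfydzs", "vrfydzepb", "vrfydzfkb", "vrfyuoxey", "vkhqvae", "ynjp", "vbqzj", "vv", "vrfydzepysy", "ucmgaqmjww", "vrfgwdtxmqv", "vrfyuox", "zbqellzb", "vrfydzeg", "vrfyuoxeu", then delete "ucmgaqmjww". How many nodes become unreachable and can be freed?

10

Walk "ucmgaqmjww" from the leaf back toward the root, removing each node that no remaining word uses.
No other word shares any prefix with "ucmgaqmjww", so all 10 of its nodes go.
Nodes removed: 10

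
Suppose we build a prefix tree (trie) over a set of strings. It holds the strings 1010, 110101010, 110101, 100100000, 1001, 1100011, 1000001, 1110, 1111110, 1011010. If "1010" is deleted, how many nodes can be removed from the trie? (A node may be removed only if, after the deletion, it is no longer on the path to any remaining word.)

A node on "1010"'s path can go only if nothing else ends at it or branches off below it.
The suffix "0" (1 node) is used only by "1010"; the node for "101" still has the child "1", so pruning stops there.
Nodes removed: 1

1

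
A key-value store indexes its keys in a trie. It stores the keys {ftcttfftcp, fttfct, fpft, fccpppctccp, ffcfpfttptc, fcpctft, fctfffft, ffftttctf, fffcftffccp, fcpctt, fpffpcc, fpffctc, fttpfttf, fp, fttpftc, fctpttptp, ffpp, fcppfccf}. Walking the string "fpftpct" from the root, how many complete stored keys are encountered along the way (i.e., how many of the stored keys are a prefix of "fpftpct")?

2

Walk "fpftpct" from the root; an end-of-word marker is hit whenever a stored word is a prefix of "fpftpct".
Prefixes of the query that are stored words: "fp", "fpft"
Count: 2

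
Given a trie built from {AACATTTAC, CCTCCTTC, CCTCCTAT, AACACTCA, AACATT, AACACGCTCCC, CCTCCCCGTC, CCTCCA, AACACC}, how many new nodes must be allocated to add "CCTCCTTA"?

1

"CCTCCTT" is already a path in the trie; the remaining "A" must be added.
New nodes needed: |"CCTCCTTA"| − 7 = 8 − 7 = 1.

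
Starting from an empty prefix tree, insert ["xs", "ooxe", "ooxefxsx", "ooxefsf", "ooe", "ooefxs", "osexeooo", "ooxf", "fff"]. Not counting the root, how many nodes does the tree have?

27

For each word, the new-node count is its length minus the longest prefix already in the trie:
  "xs" → 2 new (x, s)
  "ooxe" → 4 new (o, o, x, e)
  "ooxefxsx" → prefix "ooxe" already present; 4 new (f, x, s, x)
  "ooxefsf" → prefix "ooxef" already present; 2 new (s, f)
  "ooe" → prefix "oo" already present; 1 new (e)
  "ooefxs" → prefix "ooe" already present; 3 new (f, x, s)
  "osexeooo" → prefix "o" already present; 7 new (s, e, x, e, o, o, o)
  "ooxf" → prefix "oox" already present; 1 new (f)
  "fff" → 3 new (f, f, f)
Total nodes = 2 + 4 + 4 + 2 + 1 + 3 + 7 + 1 + 3 = 27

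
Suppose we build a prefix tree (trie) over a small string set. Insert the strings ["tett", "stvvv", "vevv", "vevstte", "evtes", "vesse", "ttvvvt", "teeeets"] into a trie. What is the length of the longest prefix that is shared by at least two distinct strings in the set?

3

Look for the deepest trie node that still has at least two words in its subtree.
e.g. "vevstte" and "vevv" share the prefix "vev" of length 3; no pair shares a longer one.
Longest shared-prefix length: 3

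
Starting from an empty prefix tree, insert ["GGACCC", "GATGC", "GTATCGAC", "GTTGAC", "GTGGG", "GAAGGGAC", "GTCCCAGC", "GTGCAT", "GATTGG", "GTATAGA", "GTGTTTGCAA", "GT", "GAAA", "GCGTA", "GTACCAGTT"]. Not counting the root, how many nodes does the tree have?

Insert word by word; a character creates a node only if that edge doesn't already exist:
  "GGACCC" → 6 new (G, G, A, C, C, C)
  "GATGC" → prefix "G" already present; 4 new (A, T, G, C)
  "GTATCGAC" → prefix "G" already present; 7 new (T, A, T, C, G, A, C)
  "GTTGAC" → prefix "GT" already present; 4 new (T, G, A, C)
  "GTGGG" → prefix "GT" already present; 3 new (G, G, G)
  "GAAGGGAC" → prefix "GA" already present; 6 new (A, G, G, G, A, C)
  "GTCCCAGC" → prefix "GT" already present; 6 new (C, C, C, A, G, C)
  "GTGCAT" → prefix "GTG" already present; 3 new (C, A, T)
  "GATTGG" → prefix "GAT" already present; 3 new (T, G, G)
  "GTATAGA" → prefix "GTAT" already present; 3 new (A, G, A)
  "GTGTTTGCAA" → prefix "GTG" already present; 7 new (T, T, T, G, C, A, A)
  "GT" → prefix "GT" already present; 0 new (none)
  "GAAA" → prefix "GAA" already present; 1 new (A)
  "GCGTA" → prefix "G" already present; 4 new (C, G, T, A)
  "GTACCAGTT" → prefix "GTA" already present; 6 new (C, C, A, G, T, T)
Total nodes = 6 + 4 + 7 + 4 + 3 + 6 + 6 + 3 + 3 + 3 + 7 + 0 + 1 + 4 + 6 = 63

63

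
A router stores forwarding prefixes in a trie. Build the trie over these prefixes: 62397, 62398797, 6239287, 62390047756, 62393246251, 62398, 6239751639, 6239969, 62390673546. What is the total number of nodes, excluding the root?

Insert word by word; a character creates a node only if that edge doesn't already exist:
  "62397" → 5 new (6, 2, 3, 9, 7)
  "62398797" → prefix "6239" already present; 4 new (8, 7, 9, 7)
  "6239287" → prefix "6239" already present; 3 new (2, 8, 7)
  "62390047756" → prefix "6239" already present; 7 new (0, 0, 4, 7, 7, 5, 6)
  "62393246251" → prefix "6239" already present; 7 new (3, 2, 4, 6, 2, 5, 1)
  "62398" → prefix "62398" already present; 0 new (none)
  "6239751639" → prefix "62397" already present; 5 new (5, 1, 6, 3, 9)
  "6239969" → prefix "6239" already present; 3 new (9, 6, 9)
  "62390673546" → prefix "62390" already present; 6 new (6, 7, 3, 5, 4, 6)
Total nodes = 5 + 4 + 3 + 7 + 7 + 0 + 5 + 3 + 6 = 40

40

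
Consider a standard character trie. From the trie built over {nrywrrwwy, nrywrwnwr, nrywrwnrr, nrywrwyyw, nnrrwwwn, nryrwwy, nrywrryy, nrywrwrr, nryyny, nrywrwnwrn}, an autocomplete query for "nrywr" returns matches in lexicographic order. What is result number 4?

nrywrwnwr

Filter for "nrywr…" and sort: "nrywrrwwy", "nrywrryy", "nrywrwnrr", "nrywrwnwr", "nrywrwnwrn", "nrywrwrr", "nrywrwyyw"
Position 4: nrywrwnwr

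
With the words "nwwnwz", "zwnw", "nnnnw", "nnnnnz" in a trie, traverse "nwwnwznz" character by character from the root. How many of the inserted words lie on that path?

Walk "nwwnwznz" from the root; an end-of-word marker is hit whenever a stored word is a prefix of "nwwnwznz".
Prefixes of the query that are stored words: "nwwnwz"
Count: 1

1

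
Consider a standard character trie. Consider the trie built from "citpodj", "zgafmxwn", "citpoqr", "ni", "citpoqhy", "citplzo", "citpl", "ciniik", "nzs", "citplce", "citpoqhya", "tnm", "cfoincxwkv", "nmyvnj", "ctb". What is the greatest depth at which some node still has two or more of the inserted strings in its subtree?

8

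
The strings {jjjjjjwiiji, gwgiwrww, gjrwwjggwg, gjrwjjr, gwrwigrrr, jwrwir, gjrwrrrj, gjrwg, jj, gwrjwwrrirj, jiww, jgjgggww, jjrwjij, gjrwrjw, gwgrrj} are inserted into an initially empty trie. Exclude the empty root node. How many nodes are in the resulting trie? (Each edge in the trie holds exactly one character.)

76

Insert word by word; a character creates a node only if that edge doesn't already exist:
  "jjjjjjwiiji" → 11 new (j, j, j, j, j, j, w, i, i, j, i)
  "gwgiwrww" → 8 new (g, w, g, i, w, r, w, w)
  "gjrwwjggwg" → prefix "g" already present; 9 new (j, r, w, w, j, g, g, w, g)
  "gjrwjjr" → prefix "gjrw" already present; 3 new (j, j, r)
  "gwrwigrrr" → prefix "gw" already present; 7 new (r, w, i, g, r, r, r)
  "jwrwir" → prefix "j" already present; 5 new (w, r, w, i, r)
  "gjrwrrrj" → prefix "gjrw" already present; 4 new (r, r, r, j)
  "gjrwg" → prefix "gjrw" already present; 1 new (g)
  "jj" → prefix "jj" already present; 0 new (none)
  "gwrjwwrrirj" → prefix "gwr" already present; 8 new (j, w, w, r, r, i, r, j)
  "jiww" → prefix "j" already present; 3 new (i, w, w)
  "jgjgggww" → prefix "j" already present; 7 new (g, j, g, g, g, w, w)
  "jjrwjij" → prefix "jj" already present; 5 new (r, w, j, i, j)
  "gjrwrjw" → prefix "gjrwr" already present; 2 new (j, w)
  "gwgrrj" → prefix "gwg" already present; 3 new (r, r, j)
Total nodes = 11 + 8 + 9 + 3 + 7 + 5 + 4 + 1 + 0 + 8 + 3 + 7 + 5 + 2 + 3 = 76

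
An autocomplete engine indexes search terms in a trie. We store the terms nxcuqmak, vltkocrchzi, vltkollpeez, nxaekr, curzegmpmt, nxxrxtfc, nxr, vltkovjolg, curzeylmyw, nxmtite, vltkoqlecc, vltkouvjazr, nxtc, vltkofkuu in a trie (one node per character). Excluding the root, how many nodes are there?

Trace insertions, counting only characters that open a new branch:
  "nxcuqmak" → 8 new (n, x, c, u, q, m, a, k)
  "vltkocrchzi" → 11 new (v, l, t, k, o, c, r, c, h, z, i)
  "vltkollpeez" → prefix "vltko" already present; 6 new (l, l, p, e, e, z)
  "nxaekr" → prefix "nx" already present; 4 new (a, e, k, r)
  "curzegmpmt" → 10 new (c, u, r, z, e, g, m, p, m, t)
  "nxxrxtfc" → prefix "nx" already present; 6 new (x, r, x, t, f, c)
  "nxr" → prefix "nx" already present; 1 new (r)
  "vltkovjolg" → prefix "vltko" already present; 5 new (v, j, o, l, g)
  "curzeylmyw" → prefix "curze" already present; 5 new (y, l, m, y, w)
  "nxmtite" → prefix "nx" already present; 5 new (m, t, i, t, e)
  "vltkoqlecc" → prefix "vltko" already present; 5 new (q, l, e, c, c)
  "vltkouvjazr" → prefix "vltko" already present; 6 new (u, v, j, a, z, r)
  "nxtc" → prefix "nx" already present; 2 new (t, c)
  "vltkofkuu" → prefix "vltko" already present; 4 new (f, k, u, u)
Total nodes = 8 + 11 + 6 + 4 + 10 + 6 + 1 + 5 + 5 + 5 + 5 + 6 + 2 + 4 = 78

78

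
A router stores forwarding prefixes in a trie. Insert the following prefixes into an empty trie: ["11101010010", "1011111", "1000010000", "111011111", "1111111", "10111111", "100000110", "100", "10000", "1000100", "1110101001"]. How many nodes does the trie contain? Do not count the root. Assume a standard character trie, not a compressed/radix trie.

41

Insert word by word; a character creates a node only if that edge doesn't already exist:
  "11101010010" → 11 new (1, 1, 1, 0, 1, 0, 1, 0, 0, 1, 0)
  "1011111" → prefix "1" already present; 6 new (0, 1, 1, 1, 1, 1)
  "1000010000" → prefix "10" already present; 8 new (0, 0, 0, 1, 0, 0, 0, 0)
  "111011111" → prefix "11101" already present; 4 new (1, 1, 1, 1)
  "1111111" → prefix "111" already present; 4 new (1, 1, 1, 1)
  "10111111" → prefix "1011111" already present; 1 new (1)
  "100000110" → prefix "10000" already present; 4 new (0, 1, 1, 0)
  "100" → prefix "100" already present; 0 new (none)
  "10000" → prefix "10000" already present; 0 new (none)
  "1000100" → prefix "1000" already present; 3 new (1, 0, 0)
  "1110101001" → prefix "1110101001" already present; 0 new (none)
Total nodes = 11 + 6 + 8 + 4 + 4 + 1 + 4 + 0 + 0 + 3 + 0 = 41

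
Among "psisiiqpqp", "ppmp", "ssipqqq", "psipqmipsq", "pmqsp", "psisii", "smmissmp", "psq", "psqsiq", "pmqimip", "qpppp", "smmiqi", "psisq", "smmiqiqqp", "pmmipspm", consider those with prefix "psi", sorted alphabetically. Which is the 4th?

psisq

Filter for "psi…" and sort: "psipqmipsq", "psisii", "psisiiqpqp", "psisq"
Position 4: psisq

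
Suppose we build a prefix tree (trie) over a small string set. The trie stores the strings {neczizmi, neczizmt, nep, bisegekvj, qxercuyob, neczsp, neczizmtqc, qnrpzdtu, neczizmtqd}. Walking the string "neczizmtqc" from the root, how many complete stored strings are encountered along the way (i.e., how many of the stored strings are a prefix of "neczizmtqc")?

2

Check each prefix of "neczizmtqc" against the stored set — each match is an end-marker on the path.
Prefixes of the query that are stored words: "neczizmt", "neczizmtqc"
Count: 2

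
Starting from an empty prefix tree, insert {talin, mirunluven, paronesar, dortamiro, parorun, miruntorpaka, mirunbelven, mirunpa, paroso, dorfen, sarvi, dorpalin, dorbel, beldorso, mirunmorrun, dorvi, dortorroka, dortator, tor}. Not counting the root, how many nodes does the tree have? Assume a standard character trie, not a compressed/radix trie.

For each word, the new-node count is its length minus the longest prefix already in the trie:
  "talin" → 5 new (t, a, l, i, n)
  "mirunluven" → 10 new (m, i, r, u, n, l, u, v, e, n)
  "paronesar" → 9 new (p, a, r, o, n, e, s, a, r)
  "dortamiro" → 9 new (d, o, r, t, a, m, i, r, o)
  "parorun" → prefix "paro" already present; 3 new (r, u, n)
  "miruntorpaka" → prefix "mirun" already present; 7 new (t, o, r, p, a, k, a)
  "mirunbelven" → prefix "mirun" already present; 6 new (b, e, l, v, e, n)
  "mirunpa" → prefix "mirun" already present; 2 new (p, a)
  "paroso" → prefix "paro" already present; 2 new (s, o)
  "dorfen" → prefix "dor" already present; 3 new (f, e, n)
  "sarvi" → 5 new (s, a, r, v, i)
  "dorpalin" → prefix "dor" already present; 5 new (p, a, l, i, n)
  "dorbel" → prefix "dor" already present; 3 new (b, e, l)
  "beldorso" → 8 new (b, e, l, d, o, r, s, o)
  "mirunmorrun" → prefix "mirun" already present; 6 new (m, o, r, r, u, n)
  "dorvi" → prefix "dor" already present; 2 new (v, i)
  "dortorroka" → prefix "dort" already present; 6 new (o, r, r, o, k, a)
  "dortator" → prefix "dorta" already present; 3 new (t, o, r)
  "tor" → prefix "t" already present; 2 new (o, r)
Total nodes = 5 + 10 + 9 + 9 + 3 + 7 + 6 + 2 + 2 + 3 + 5 + 5 + 3 + 8 + 6 + 2 + 6 + 3 + 2 = 96

96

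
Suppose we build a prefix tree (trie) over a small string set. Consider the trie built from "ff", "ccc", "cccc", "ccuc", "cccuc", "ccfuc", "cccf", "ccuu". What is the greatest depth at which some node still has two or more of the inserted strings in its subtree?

Equivalently: take the maximum, over all pairs, of their longest common prefix length.
"ccc" and "cccc" agree on "ccc" (3 characters) before diverging; nothing deeper is shared.
Longest shared-prefix length: 3

3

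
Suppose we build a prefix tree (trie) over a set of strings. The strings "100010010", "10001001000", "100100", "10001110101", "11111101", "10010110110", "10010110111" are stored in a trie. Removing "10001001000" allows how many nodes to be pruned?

2

After clearing the end-marker at "10001001000", prune upward until reaching a node still needed by another word.
The suffix "00" (2 nodes) is used only by "10001001000"; "100010010" is itself a stored word, so pruning stops there.
Nodes removed: 2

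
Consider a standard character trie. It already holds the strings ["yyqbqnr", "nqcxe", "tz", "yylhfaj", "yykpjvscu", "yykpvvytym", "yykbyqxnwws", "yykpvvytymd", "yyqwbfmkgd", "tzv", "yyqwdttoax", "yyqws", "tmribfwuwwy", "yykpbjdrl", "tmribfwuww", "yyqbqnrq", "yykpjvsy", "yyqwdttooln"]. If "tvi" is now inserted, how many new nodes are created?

The longest prefix of "tvi" already in the trie is "t" (length 1).
Each of the 2 remaining characters creates one node.

2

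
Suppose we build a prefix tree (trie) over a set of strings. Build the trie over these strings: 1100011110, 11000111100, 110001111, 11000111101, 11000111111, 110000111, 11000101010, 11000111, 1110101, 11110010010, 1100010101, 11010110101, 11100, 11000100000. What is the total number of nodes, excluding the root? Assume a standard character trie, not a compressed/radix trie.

Count nodes per top-level branch (shared prefixes stored once):
  '1'-branch (110000111, 11000100000, 1100010101, 11000101010, 11000111, 110001111, 1100011110, 11000111100, 11000111101, 11000111111, 11010110101, 11100, 1110101, 11110010010): 49 nodes
Sum: 49

49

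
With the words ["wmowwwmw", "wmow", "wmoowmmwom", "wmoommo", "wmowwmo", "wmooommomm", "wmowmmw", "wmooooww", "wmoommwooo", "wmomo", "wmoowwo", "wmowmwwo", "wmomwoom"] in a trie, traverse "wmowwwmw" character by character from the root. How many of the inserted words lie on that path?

Traverse "wmowwwmw" character by character; count nodes along the way that are marked as word ends.
Prefixes of the query that are stored words: "wmow", "wmowwwmw"
Count: 2

2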